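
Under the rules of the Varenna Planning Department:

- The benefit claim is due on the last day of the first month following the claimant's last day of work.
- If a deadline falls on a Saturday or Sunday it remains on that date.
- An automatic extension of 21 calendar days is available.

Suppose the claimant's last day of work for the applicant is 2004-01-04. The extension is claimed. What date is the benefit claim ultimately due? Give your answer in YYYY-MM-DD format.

2004-03-21

The first month after 2004-01-04 is February 2004, whose last day is 2004-02-29.
No adjustment is made for weekends or holidays, so 2004-02-29 stands.
Applying the 21-calendar-day extension: 2004-02-29 + 21 days = 2004-03-21.
No adjustment is made for weekends or holidays, so 2004-03-21 stands.
Deadline: 2004-03-21.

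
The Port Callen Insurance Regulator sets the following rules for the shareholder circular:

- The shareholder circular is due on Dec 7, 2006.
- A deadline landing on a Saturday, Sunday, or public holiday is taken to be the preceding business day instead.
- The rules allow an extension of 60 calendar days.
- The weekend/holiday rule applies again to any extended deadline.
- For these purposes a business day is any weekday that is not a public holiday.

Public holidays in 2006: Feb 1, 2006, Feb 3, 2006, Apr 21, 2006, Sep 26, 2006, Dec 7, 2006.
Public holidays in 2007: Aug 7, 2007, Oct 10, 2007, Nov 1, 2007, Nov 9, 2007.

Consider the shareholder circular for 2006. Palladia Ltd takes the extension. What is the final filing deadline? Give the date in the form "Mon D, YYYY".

The stated deadline is Dec 7, 2006.
Because Dec 7, 2006 is a listed holiday, the deadline becomes Dec 6, 2006 (Wednesday).
With the 60-day extension, Dec 6, 2006 becomes Feb 4, 2007.
Feb 4, 2007 falls on a Sunday. Rolling to the preceding business day gives Feb 2, 2007, a Friday.
Final deadline: Feb 2, 2007.

Feb 2, 2007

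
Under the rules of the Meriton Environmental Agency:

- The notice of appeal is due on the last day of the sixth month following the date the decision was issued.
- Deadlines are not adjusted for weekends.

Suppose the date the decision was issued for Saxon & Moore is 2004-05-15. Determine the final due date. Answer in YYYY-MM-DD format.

2004-11-30

The sixth month after 2004-05-15 is November 2004, whose last day is 2004-11-30.
2004-11-30 falls on a Tuesday. The rules make no weekend/holiday allowance, so it remains 2004-11-30.
Deadline: 2004-11-30.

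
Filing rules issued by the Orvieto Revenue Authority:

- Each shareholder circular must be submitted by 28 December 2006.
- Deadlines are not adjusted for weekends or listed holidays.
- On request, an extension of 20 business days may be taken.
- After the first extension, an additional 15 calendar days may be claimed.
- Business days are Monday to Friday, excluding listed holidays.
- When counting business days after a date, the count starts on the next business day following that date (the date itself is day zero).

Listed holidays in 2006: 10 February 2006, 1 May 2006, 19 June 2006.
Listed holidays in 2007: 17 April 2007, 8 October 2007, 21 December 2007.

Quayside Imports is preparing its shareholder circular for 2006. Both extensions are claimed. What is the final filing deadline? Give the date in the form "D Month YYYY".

9 February 2007

The stated deadline is 28 December 2006.
28 December 2006 falls on a Thursday. The rules make no weekend/holiday allowance, so it remains 28 December 2006.
The 20-business-day extension runs from 28 December 2006 to 25 January 2007.
25 January 2007 is a Thursday; no weekend or holiday adjustment applies.
Applying the 15-calendar-day extension: 25 January 2007 + 15 days = 9 February 2007.
9 February 2007 falls on a Friday. The rules make no weekend/holiday allowance, so it remains 9 February 2007.
So the filing is due 9 February 2007.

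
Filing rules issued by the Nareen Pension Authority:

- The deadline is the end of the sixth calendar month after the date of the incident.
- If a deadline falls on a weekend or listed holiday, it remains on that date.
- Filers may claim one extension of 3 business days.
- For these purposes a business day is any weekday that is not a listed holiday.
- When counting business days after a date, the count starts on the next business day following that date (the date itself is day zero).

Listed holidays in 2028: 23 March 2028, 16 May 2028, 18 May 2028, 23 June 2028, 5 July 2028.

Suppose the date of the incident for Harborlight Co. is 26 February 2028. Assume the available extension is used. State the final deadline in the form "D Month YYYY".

6 months after 26 February 2028 is August 2028; that month ends on 31 August 2028.
31 August 2028 falls on a Thursday. The rules make no weekend/holiday allowance, so it remains 31 August 2028.
The 3-business-day extension runs from 31 August 2028 to 5 September 2028.
5 September 2028 falls on a Tuesday. The rules make no weekend/holiday allowance, so it remains 5 September 2028.
So the filing is due 5 September 2028.

5 September 2028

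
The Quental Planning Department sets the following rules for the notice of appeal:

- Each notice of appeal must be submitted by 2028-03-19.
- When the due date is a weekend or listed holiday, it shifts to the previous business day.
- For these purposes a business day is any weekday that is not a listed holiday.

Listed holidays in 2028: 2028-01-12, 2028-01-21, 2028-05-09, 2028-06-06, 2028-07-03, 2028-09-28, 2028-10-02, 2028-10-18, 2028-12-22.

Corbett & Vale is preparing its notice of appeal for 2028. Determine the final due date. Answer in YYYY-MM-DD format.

2028-03-17

Start from the fixed due date, 2028-03-19.
2028-03-19 is a Sunday; the preceding business day is 2028-03-17 (Friday).
So the filing is due 2028-03-17.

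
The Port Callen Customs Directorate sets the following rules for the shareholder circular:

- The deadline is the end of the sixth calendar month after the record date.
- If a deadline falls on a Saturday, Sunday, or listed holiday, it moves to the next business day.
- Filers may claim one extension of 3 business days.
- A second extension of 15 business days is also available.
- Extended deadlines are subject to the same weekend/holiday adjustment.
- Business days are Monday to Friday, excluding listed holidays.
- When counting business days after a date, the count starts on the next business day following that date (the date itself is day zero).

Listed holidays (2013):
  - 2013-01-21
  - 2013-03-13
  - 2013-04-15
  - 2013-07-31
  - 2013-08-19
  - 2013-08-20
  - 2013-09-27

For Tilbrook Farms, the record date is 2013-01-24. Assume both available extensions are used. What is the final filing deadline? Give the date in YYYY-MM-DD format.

2013-08-29

6 months after 2013-01-24 is July 2013; that month ends on 2013-07-31.
2013-07-31 is a listed holiday, so it moves to the next business day, 2013-08-01 (Thursday).
Counting 3 further business days from 2013-08-01 reaches 2013-08-06.
2013-08-06 (Tuesday) is already a business day.
The 15-business-day extension runs from 2013-08-06 to 2013-08-29.
2013-08-29 falls on a Thursday, which is a business day, so no adjustment is needed.
Deadline: 2013-08-29.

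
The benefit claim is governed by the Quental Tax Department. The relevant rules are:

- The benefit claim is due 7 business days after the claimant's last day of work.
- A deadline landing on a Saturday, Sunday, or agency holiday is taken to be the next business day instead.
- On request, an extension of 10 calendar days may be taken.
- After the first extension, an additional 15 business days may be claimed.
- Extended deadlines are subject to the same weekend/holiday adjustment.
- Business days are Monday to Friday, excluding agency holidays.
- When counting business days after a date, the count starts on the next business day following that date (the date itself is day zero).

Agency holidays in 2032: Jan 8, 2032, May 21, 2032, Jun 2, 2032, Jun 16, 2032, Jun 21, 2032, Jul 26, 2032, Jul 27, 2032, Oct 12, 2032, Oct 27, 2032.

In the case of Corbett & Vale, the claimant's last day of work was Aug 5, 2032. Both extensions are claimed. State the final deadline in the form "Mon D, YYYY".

Counting 7 business days after Aug 5, 2032 (skipping weekends and listed holidays) reaches Aug 16, 2032.
Since Aug 16, 2032 is a Monday and not a holiday, the date is unchanged.
Add the 10 calendar-day extension to Aug 16, 2032: Aug 26, 2032.
Aug 26, 2032 is a Thursday and not a listed holiday, so it stands.
The 15-business-day extension runs from Aug 26, 2032 to Sep 16, 2032.
Since Sep 16, 2032 is a Thursday and not a holiday, the date is unchanged.
So the filing is due Sep 16, 2032.

Sep 16, 2032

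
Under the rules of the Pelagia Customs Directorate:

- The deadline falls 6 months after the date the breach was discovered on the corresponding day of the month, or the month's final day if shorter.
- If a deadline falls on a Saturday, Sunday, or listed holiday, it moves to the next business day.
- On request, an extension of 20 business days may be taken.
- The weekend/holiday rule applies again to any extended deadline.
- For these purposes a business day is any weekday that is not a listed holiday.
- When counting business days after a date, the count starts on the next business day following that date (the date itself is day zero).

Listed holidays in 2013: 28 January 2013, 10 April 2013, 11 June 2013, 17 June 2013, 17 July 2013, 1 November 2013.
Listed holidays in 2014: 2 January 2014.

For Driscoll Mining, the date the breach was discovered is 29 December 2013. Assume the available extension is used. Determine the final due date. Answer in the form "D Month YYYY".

28 July 2014

6 months after 29 December 2013, on the same day of the month, is 29 June 2014.
29 June 2014 falls on a Sunday. Rolling to the next business day gives 30 June 2014, a Monday.
The 20-business-day extension runs from 30 June 2014 to 28 July 2014.
28 July 2014 is a Monday and not a listed holiday, so it stands.
The final due date is 28 July 2014.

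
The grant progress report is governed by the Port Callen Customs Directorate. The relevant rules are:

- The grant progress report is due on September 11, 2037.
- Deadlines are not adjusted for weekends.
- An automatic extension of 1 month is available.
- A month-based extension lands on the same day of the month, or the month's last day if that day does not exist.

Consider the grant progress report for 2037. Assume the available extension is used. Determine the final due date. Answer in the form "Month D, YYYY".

October 11, 2037

The statutory due date is September 11, 2037.
September 11, 2037 is a Friday; no weekend or holiday adjustment applies.
The 1 month extension carries September 11, 2037 to October 11, 2037.
No adjustment is made for weekends or holidays, so October 11, 2037 stands.
The final due date is October 11, 2037.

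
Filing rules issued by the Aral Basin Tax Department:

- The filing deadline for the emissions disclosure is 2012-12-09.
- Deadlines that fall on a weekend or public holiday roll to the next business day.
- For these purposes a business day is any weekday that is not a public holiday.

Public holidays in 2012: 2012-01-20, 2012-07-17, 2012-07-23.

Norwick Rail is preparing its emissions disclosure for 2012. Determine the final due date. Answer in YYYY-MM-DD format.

2012-12-10

The statutory due date is 2012-12-09.
Because 2012-12-09 is a Sunday, the deadline becomes 2012-12-10 (Monday).
So the filing is due 2012-12-10.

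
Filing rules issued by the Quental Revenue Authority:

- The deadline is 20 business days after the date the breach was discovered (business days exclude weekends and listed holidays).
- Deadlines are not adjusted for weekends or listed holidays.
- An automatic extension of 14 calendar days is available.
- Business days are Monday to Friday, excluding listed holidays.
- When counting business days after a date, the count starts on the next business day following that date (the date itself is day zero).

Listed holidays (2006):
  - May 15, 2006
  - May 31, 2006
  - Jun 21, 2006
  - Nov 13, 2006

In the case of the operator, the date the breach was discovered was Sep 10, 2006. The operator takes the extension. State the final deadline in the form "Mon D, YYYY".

Oct 20, 2006

Counting 20 business days after Sep 10, 2006 (skipping weekends and listed holidays) reaches Oct 6, 2006.
No adjustment is made for weekends or holidays, so Oct 6, 2006 stands.
Add the 14 calendar-day extension to Oct 6, 2006: Oct 20, 2006.
Oct 20, 2006 falls on a Friday. The rules make no weekend/holiday allowance, so it remains Oct 20, 2006.
The final due date is Oct 20, 2006.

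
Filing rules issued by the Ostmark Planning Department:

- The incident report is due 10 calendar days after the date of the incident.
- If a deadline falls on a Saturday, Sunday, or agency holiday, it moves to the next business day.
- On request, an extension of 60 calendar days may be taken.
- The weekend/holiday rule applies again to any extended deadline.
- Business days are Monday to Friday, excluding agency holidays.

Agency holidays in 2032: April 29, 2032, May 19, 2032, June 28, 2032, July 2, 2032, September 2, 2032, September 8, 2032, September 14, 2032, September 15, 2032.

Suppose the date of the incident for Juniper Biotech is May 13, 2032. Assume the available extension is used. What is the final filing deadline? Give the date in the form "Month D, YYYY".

July 23, 2032

Trigger date May 13, 2032 + 10 calendar days = May 23, 2032.
May 23, 2032 is a Sunday, so it moves to the next business day, May 24, 2032 (Monday).
With the 60-day extension, May 24, 2032 becomes July 23, 2032.
Since July 23, 2032 is a Friday and not a holiday, the date is unchanged.
Final deadline: July 23, 2032.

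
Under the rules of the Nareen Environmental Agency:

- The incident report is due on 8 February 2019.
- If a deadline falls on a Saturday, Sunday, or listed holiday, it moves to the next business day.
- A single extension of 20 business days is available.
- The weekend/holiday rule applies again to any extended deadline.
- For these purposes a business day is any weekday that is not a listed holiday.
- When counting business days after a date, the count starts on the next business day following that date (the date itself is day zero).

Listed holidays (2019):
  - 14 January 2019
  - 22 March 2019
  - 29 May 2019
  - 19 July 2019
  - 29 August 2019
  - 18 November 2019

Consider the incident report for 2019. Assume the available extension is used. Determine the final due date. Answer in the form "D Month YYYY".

The stated deadline is 8 February 2019.
Since 8 February 2019 is a Friday and not a holiday, the date is unchanged.
Applying the 20-business-day extension: 20 business days after 8 February 2019 is 8 March 2019.
8 March 2019 falls on a Friday, which is a business day, so no adjustment is needed.
So the filing is due 8 March 2019.

8 March 2019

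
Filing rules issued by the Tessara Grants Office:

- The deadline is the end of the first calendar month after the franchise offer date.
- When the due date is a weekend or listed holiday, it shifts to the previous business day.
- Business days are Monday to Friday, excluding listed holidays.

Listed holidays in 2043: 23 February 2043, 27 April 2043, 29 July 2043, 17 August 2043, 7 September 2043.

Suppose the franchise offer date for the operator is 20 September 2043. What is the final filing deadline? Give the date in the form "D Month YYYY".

1 month after 20 September 2043 is October 2043; that month ends on 31 October 2043.
31 October 2043 falls on a Saturday. Rolling to the preceding business day gives 30 October 2043, a Friday.
The final due date is 30 October 2043.

30 October 2043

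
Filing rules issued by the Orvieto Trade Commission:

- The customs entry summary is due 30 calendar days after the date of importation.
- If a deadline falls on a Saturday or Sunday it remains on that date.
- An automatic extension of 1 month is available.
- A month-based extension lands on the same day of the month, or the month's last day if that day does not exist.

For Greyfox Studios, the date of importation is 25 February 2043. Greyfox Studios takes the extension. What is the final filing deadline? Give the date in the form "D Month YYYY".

27 April 2043

From 25 February 2043, 30 calendar days later is 27 March 2043.
27 March 2043 falls on a Friday. The rules make no weekend/holiday allowance, so it remains 27 March 2043.
Add 1 month to 27 March 2043: 27 April 2043.
No adjustment is made for weekends or holidays, so 27 April 2043 stands.
So the filing is due 27 April 2043.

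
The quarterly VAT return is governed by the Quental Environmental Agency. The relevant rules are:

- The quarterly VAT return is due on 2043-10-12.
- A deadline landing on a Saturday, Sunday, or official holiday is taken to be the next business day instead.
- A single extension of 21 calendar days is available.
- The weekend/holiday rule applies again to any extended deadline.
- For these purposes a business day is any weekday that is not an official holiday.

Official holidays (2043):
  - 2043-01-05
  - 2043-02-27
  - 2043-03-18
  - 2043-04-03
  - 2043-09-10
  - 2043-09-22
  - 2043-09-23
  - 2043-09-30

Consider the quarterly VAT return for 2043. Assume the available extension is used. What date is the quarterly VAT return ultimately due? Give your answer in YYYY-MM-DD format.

2043-11-02

The statutory due date is 2043-10-12.
Since 2043-10-12 is a Monday and not a holiday, the date is unchanged.
With the 21-day extension, 2043-10-12 becomes 2043-11-02.
Since 2043-11-02 is a Monday and not a holiday, the date is unchanged.
The final due date is 2043-11-02.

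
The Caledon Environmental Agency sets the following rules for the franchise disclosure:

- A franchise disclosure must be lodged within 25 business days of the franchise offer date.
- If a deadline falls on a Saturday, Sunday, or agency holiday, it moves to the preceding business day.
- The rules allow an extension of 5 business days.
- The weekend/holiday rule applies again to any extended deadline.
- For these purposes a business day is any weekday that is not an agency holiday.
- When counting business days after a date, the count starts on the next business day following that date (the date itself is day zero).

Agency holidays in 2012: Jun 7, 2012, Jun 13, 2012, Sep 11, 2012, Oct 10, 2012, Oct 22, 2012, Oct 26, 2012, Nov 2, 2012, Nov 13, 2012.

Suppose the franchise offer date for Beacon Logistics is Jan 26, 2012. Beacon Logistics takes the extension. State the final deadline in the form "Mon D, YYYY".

25 business days after Jan 26, 2012, excluding weekends and holidays, is Mar 1, 2012.
Since Mar 1, 2012 is a Thursday and not a holiday, the date is unchanged.
Applying the 5-business-day extension: 5 business days after Mar 1, 2012 is Mar 8, 2012.
Mar 8, 2012 falls on a Thursday, which is a business day, so no adjustment is needed.
So the filing is due Mar 8, 2012.

Mar 8, 2012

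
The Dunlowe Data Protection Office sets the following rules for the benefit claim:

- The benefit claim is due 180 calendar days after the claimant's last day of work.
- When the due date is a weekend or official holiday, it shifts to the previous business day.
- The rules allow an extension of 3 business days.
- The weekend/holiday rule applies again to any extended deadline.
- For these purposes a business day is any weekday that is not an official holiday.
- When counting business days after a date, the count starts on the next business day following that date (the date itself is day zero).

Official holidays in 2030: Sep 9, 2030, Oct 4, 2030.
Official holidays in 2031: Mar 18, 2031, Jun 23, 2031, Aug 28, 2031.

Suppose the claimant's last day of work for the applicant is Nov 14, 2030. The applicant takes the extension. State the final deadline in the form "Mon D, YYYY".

From Nov 14, 2030, 180 calendar days later is May 13, 2031.
May 13, 2031 (Tuesday) is already a business day.
Counting 3 further business days from May 13, 2031 reaches May 16, 2031.
Since May 16, 2031 is a Friday and not a holiday, the date is unchanged.
Deadline: May 16, 2031.

May 16, 2031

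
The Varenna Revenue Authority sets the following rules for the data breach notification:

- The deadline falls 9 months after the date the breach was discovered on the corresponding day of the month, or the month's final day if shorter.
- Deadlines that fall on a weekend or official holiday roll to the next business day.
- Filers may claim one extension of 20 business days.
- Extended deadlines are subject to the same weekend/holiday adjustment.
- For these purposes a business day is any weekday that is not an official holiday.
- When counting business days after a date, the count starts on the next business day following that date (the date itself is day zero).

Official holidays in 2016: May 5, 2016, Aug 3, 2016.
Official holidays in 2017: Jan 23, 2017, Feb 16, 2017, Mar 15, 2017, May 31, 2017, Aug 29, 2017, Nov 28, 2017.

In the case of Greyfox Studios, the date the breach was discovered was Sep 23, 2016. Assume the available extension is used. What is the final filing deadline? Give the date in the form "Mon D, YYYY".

Jul 21, 2017

9 months after Sep 23, 2016, on the same day of the month, is Jun 23, 2017.
Since Jun 23, 2017 is a Friday and not a holiday, the date is unchanged.
Counting 20 further business days from Jun 23, 2017 reaches Jul 21, 2017.
Jul 21, 2017 falls on a Friday, which is a business day, so no adjustment is needed.
So the filing is due Jul 21, 2017.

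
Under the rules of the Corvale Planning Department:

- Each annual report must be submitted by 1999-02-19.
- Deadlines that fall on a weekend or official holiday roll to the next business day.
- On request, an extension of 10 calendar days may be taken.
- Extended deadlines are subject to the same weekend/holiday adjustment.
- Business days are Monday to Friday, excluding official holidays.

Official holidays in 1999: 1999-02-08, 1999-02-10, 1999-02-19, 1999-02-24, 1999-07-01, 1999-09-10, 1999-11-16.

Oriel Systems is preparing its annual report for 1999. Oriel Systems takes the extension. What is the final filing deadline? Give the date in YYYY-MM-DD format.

The stated deadline is 1999-02-19.
Because 1999-02-19 is a listed holiday, the deadline becomes 1999-02-22 (Monday).
Add the 10 calendar-day extension to 1999-02-22: 1999-03-04.
1999-03-04 is a Thursday and not a listed holiday, so it stands.
Deadline: 1999-03-04.

1999-03-04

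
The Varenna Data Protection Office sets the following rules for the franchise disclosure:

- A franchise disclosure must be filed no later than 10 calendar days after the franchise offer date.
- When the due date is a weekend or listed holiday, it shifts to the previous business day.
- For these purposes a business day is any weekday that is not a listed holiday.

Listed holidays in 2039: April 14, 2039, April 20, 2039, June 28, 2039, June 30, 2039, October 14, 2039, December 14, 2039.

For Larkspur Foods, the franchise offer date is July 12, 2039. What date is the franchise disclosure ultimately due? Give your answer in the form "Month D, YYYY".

Adding 10 calendar days to July 12, 2039 gives July 22, 2039.
July 22, 2039 falls on a Friday, which is a business day, so no adjustment is needed.
So the filing is due July 22, 2039.

July 22, 2039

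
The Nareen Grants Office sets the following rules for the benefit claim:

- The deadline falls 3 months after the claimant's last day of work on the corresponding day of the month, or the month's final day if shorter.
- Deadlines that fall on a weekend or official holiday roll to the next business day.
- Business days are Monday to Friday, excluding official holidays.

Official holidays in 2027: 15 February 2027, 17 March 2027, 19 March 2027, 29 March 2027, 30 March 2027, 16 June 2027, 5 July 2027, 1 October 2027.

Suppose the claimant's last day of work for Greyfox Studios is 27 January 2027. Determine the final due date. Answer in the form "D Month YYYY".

Moving 3 months forward from 27 January 2027 on the corresponding day gives 27 April 2027.
27 April 2027 (Tuesday) is already a business day.
So the filing is due 27 April 2027.

27 April 2027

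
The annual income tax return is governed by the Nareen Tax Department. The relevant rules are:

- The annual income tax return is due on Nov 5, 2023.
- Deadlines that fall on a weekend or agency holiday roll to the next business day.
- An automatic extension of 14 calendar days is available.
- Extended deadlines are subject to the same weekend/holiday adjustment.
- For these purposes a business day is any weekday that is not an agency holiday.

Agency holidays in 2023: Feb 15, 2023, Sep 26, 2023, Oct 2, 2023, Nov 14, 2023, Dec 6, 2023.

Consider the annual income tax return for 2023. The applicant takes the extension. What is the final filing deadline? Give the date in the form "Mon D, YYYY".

The statutory due date is Nov 5, 2023.
Because Nov 5, 2023 is a Sunday, the deadline becomes Nov 6, 2023 (Monday).
Applying the 14-calendar-day extension: Nov 6, 2023 + 14 days = Nov 20, 2023.
Nov 20, 2023 is a Monday and not a listed holiday, so it stands.
Deadline: Nov 20, 2023.

Nov 20, 2023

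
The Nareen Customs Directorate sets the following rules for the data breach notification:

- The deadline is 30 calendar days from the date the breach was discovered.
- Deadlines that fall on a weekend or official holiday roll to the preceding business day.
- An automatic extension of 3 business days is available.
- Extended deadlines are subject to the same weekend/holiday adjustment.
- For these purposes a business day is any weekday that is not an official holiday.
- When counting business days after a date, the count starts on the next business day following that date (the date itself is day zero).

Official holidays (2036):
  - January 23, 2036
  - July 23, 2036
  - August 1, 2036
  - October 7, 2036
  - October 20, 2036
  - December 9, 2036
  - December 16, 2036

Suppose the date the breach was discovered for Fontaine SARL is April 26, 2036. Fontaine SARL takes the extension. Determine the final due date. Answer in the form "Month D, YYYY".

From April 26, 2036, 30 calendar days later is May 26, 2036.
May 26, 2036 (Monday) is already a business day.
The 3-business-day extension runs from May 26, 2036 to May 29, 2036.
May 29, 2036 (Thursday) is already a business day.
The final due date is May 29, 2036.

May 29, 2036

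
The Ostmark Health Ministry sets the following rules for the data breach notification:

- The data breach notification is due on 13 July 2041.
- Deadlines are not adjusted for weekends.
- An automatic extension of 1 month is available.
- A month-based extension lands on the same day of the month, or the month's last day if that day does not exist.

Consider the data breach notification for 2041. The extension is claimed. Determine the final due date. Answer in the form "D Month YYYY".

13 August 2041

Start from the fixed due date, 13 July 2041.
13 July 2041 falls on a Saturday. The rules make no weekend/holiday allowance, so it remains 13 July 2041.
Add 1 month to 13 July 2041: 13 August 2041.
No adjustment is made for weekends or holidays, so 13 August 2041 stands.
So the filing is due 13 August 2041.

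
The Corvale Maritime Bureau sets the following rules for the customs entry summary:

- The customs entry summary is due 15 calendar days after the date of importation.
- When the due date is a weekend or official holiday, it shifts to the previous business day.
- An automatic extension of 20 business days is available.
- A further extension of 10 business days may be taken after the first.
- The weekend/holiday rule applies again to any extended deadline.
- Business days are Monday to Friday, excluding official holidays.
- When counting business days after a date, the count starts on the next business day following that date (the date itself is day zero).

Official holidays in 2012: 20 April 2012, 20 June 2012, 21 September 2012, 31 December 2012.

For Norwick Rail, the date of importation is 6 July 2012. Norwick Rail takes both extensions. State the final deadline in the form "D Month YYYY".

31 August 2012

From 6 July 2012, 15 calendar days later is 21 July 2012.
21 July 2012 falls on a Saturday. Rolling to the preceding business day gives 20 July 2012, a Friday.
Counting 20 further business days from 20 July 2012 reaches 17 August 2012.
17 August 2012 is a Friday and not a listed holiday, so it stands.
Counting 10 further business days from 17 August 2012 reaches 31 August 2012.
31 August 2012 falls on a Friday, which is a business day, so no adjustment is needed.
So the filing is due 31 August 2012.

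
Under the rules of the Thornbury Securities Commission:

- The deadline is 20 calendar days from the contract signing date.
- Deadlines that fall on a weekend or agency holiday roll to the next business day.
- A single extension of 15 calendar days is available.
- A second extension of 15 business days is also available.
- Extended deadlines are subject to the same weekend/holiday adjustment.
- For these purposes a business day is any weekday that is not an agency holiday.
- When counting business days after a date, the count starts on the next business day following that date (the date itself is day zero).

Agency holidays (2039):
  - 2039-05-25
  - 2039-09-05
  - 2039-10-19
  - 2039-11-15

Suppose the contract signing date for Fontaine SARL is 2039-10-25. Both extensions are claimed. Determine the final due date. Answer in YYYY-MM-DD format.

Adding 20 calendar days to 2039-10-25 gives 2039-11-14.
2039-11-14 falls on a Monday, which is a business day, so no adjustment is needed.
Applying the 15-calendar-day extension: 2039-11-14 + 15 days = 2039-11-29.
2039-11-29 (Tuesday) is already a business day.
Applying the 15-business-day extension: 15 business days after 2039-11-29 is 2039-12-20.
2039-12-20 falls on a Tuesday, which is a business day, so no adjustment is needed.
So the filing is due 2039-12-20.

2039-12-20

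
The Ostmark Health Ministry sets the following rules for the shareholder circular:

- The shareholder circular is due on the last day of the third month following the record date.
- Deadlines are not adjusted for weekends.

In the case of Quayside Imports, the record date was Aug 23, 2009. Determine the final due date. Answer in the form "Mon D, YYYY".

The third month after Aug 23, 2009 is November 2009, whose last day is Nov 30, 2009.
Nov 30, 2009 is a Monday; no weekend or holiday adjustment applies.
So the filing is due Nov 30, 2009.

Nov 30, 2009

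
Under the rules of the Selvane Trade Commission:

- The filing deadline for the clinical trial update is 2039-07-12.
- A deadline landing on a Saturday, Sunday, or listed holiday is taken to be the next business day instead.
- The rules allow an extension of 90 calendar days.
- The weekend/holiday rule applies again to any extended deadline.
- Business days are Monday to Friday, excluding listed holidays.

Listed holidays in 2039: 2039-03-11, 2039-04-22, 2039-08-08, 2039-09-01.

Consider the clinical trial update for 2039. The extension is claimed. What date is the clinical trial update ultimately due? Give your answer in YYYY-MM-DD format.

The stated deadline is 2039-07-12.
Since 2039-07-12 is a Tuesday and not a holiday, the date is unchanged.
The 90-calendar-day extension moves the deadline from 2039-07-12 to 2039-10-10.
2039-10-10 (Monday) is already a business day.
The final due date is 2039-10-10.

2039-10-10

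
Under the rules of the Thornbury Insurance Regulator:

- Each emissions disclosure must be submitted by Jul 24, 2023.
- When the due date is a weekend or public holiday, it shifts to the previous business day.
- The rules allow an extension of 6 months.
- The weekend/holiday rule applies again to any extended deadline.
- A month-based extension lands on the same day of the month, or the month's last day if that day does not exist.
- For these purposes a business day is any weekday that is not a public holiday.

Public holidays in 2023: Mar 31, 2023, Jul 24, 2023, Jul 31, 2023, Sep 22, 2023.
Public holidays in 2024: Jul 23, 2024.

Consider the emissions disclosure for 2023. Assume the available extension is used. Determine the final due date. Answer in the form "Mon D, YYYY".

Start from the fixed due date, Jul 24, 2023.
Jul 24, 2023 is a listed holiday; the preceding business day is Jul 21, 2023 (Friday).
Applying the 6 months extension: 6 months after Jul 21, 2023 is Jan 21, 2024.
Jan 21, 2024 falls on a Sunday. Rolling to the preceding business day gives Jan 19, 2024, a Friday.
Final deadline: Jan 19, 2024.

Jan 19, 2024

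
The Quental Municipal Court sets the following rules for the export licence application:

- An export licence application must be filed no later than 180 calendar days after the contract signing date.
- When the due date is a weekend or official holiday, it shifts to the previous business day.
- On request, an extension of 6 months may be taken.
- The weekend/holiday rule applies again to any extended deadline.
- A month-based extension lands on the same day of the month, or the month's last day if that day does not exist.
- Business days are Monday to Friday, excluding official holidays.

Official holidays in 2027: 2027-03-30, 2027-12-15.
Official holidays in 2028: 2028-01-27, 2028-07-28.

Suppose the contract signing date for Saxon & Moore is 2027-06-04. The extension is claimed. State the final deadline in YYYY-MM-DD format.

Adding 180 calendar days to 2027-06-04 gives 2027-12-01.
Since 2027-12-01 is a Wednesday and not a holiday, the date is unchanged.
Applying the 6 months extension: 6 months after 2027-12-01 is 2028-06-01.
2028-06-01 falls on a Thursday, which is a business day, so no adjustment is needed.
Deadline: 2028-06-01.

2028-06-01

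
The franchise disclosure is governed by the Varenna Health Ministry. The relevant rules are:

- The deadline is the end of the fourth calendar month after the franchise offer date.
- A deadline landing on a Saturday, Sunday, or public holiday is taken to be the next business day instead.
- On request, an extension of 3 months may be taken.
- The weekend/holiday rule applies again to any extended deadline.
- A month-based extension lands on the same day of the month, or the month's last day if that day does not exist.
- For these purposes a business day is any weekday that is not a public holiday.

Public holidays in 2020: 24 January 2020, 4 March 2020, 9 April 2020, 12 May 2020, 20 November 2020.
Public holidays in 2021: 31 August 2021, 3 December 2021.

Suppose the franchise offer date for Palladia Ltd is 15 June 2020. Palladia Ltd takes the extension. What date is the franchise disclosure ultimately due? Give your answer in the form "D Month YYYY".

4 months after 15 June 2020 is October 2020; that month ends on 31 October 2020.
31 October 2020 is a Saturday; the next business day is 2 November 2020 (Monday).
The 3 months extension carries 2 November 2020 to 2 February 2021.
Since 2 February 2021 is a Tuesday and not a holiday, the date is unchanged.
Final deadline: 2 February 2021.

2 February 2021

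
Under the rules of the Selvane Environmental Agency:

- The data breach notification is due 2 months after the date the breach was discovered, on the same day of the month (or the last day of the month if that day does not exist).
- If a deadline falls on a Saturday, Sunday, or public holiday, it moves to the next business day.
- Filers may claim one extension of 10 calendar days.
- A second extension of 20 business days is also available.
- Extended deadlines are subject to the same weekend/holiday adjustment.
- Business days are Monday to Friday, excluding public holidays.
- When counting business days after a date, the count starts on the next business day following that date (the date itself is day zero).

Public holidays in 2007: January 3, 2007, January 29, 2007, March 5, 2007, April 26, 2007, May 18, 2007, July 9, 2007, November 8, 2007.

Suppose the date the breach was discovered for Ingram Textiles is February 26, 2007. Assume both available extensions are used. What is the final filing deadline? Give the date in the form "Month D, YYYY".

2 months from February 26, 2007 is April 26, 2007.
April 26, 2007 falls on a listed holiday. Rolling to the next business day gives April 27, 2007, a Friday.
Add the 10 calendar-day extension to April 27, 2007: May 7, 2007.
May 7, 2007 is a Monday and not a listed holiday, so it stands.
Counting 20 further business days from May 7, 2007 reaches June 5, 2007.
June 5, 2007 (Tuesday) is already a business day.
Deadline: June 5, 2007.

June 5, 2007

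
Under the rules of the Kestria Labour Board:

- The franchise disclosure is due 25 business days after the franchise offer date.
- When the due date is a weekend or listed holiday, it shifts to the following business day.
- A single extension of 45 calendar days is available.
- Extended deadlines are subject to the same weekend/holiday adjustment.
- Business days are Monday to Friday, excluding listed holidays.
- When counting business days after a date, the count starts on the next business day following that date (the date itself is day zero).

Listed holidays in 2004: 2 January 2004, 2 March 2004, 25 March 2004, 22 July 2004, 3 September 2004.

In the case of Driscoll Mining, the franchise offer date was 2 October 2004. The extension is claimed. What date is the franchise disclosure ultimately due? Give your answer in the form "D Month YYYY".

Starting the day after 2 October 2004 and counting 25 business days lands on 5 November 2004.
5 November 2004 (Friday) is already a business day.
Applying the 45-calendar-day extension: 5 November 2004 + 45 days = 20 December 2004.
20 December 2004 falls on a Monday, which is a business day, so no adjustment is needed.
Deadline: 20 December 2004.

20 December 2004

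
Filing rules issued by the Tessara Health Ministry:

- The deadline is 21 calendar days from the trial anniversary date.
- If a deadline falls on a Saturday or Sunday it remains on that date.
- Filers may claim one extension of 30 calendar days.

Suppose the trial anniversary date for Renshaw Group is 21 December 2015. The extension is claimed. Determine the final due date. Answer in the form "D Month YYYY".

10 February 2016

21 calendar days after 21 December 2015 is 11 January 2016.
No adjustment is made for weekends or holidays, so 11 January 2016 stands.
With the 30-day extension, 11 January 2016 becomes 10 February 2016.
10 February 2016 is a Wednesday; no weekend or holiday adjustment applies.
Final deadline: 10 February 2016.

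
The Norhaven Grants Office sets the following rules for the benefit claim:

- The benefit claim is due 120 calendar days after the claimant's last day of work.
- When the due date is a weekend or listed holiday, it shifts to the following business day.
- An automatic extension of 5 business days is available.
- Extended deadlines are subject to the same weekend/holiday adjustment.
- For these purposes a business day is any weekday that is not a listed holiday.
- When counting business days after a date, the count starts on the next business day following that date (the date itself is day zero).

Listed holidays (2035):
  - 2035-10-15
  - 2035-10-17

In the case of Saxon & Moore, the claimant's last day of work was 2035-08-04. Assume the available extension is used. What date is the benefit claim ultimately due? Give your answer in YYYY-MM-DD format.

2035-12-10

From 2035-08-04, 120 calendar days later is 2035-12-02.
2035-12-02 is a Sunday, so it moves to the next business day, 2035-12-03 (Monday).
Counting 5 further business days from 2035-12-03 reaches 2035-12-10.
2035-12-10 (Monday) is already a business day.
So the filing is due 2035-12-10.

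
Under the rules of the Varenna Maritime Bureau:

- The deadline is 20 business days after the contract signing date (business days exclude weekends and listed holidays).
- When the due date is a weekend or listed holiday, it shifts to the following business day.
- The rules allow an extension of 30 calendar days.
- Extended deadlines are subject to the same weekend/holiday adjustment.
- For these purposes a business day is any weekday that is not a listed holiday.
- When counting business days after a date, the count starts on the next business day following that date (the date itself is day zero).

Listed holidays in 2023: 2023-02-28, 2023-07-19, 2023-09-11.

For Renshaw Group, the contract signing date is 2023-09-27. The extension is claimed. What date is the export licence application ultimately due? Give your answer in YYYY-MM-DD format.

Starting the day after 2023-09-27 and counting 20 business days lands on 2023-10-25.
2023-10-25 (Wednesday) is already a business day.
With the 30-day extension, 2023-10-25 becomes 2023-11-24.
2023-11-24 is a Friday and not a listed holiday, so it stands.
Final deadline: 2023-11-24.

2023-11-24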